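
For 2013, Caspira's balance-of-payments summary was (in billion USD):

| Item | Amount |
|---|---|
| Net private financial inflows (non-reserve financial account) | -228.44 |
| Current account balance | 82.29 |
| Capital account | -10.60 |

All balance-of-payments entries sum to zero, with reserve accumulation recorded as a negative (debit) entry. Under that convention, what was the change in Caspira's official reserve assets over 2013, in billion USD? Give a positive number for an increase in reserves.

Official reserve transactions balance = -(82.29 + (-10.60) + (-228.44)) = 156.75
An accumulation of reserves is recorded as a debit (negative entry), so the change in the stock of reserves is the negative of that balance.
Change in official reserves = -(156.75) = -156.75

-156.75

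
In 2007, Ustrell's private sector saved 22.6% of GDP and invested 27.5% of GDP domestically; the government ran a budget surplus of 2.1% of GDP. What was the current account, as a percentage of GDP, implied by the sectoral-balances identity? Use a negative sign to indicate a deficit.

-2.8

By the sectoral-balances identity, CA = (S_private - I) + (T - G).
Private balance = 22.6 - 27.5 = -4.9
Government balance (T - G) = 2.1
CA = -4.9 + 2.1 = -2.8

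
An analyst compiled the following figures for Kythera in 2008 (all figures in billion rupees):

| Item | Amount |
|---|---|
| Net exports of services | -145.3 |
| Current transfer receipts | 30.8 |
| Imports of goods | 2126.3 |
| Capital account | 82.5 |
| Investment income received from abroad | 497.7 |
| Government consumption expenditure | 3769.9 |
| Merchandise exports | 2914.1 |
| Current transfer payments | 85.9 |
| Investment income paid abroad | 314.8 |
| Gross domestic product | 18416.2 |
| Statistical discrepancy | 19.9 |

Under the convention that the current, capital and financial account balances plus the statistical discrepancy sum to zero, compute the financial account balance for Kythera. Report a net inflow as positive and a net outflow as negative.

Goods balance = 2914.1 - 2126.3 = 787.8
Services balance = -145.3
Trade balance (goods + services) = 787.8 + (-145.3) = 642.5
Net primary income = 497.7 - 314.8 = 182.9
Net secondary income = 30.8 - 85.9 = -55.1
Current account = 642.5 + 182.9 + (-55.1) = 770.3
Financial account = -(770.3 + 82.5 + 19.9) = -872.7

-872.7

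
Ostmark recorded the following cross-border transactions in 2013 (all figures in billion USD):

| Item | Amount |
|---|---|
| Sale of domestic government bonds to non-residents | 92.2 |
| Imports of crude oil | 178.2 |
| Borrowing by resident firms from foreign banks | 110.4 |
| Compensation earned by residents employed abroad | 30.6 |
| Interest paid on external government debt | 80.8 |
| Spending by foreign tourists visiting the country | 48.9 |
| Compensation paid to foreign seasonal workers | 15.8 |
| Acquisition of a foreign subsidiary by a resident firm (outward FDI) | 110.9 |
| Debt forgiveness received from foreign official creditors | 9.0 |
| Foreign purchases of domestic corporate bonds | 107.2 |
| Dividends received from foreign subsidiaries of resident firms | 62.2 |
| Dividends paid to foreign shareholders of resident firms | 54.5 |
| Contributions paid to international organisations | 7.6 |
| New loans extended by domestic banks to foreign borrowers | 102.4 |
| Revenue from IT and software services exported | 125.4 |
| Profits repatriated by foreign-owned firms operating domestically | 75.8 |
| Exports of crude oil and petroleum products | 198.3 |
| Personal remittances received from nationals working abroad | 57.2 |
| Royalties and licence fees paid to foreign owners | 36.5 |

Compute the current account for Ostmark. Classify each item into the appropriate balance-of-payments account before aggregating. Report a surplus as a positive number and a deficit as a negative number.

Goods: -178.2 + 198.3 = 20.1
Services: 48.9 + 125.4 - 36.5 = 137.8
Primary income: 30.6 - 15.8 - 75.8 + 62.2 - 54.5 - 80.8 = -134.1
Secondary income: -7.6 + 57.2 = 49.6
Current account = 20.1 + 137.8 + (-134.1) + 49.6 = 73.4
(Excluded from the current account — financial account: sale of domestic government bonds to non-residents 92.2, borrowing by resident firms from foreign banks 110.4, acquisition of a foreign subsidiary by a resident firm (outward FDI) 110.9, foreign purchases of domestic corporate bonds 107.2, new loans extended by domestic banks to foreign borrowers 102.4; capital account: debt forgiveness received from foreign official creditors 9.0.)

73.4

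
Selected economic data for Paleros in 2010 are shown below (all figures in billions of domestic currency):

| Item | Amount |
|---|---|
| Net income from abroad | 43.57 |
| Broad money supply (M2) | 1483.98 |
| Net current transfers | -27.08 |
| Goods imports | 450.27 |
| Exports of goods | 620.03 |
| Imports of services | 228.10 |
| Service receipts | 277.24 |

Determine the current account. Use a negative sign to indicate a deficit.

Goods balance = 620.03 - 450.27 = 169.76
Services balance = 277.24 - 228.10 = 49.14
Trade balance (goods + services) = 169.76 + 49.14 = 218.90
Net primary income = 43.57
Net secondary income = -27.08
Current account = 218.90 + 43.57 + (-27.08) = 235.39

235.39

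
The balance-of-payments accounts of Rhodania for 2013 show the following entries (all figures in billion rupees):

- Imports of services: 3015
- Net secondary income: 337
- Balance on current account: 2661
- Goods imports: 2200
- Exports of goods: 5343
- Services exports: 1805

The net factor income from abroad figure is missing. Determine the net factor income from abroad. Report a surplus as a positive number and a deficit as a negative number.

391

Current account = goods balance + services balance + net primary income + net secondary income
Sum of the known components = 2270
Net factor income from abroad = CA - (known components) = 2661 - 2270 = 391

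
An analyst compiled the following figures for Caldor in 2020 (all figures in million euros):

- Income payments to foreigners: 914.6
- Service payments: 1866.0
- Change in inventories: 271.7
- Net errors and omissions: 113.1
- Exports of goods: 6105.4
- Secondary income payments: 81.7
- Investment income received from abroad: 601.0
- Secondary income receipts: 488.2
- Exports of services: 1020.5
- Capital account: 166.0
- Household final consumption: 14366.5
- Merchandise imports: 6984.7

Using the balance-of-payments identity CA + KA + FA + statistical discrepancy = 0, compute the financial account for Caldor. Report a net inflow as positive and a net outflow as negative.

Goods balance = 6105.4 - 6984.7 = -879.3
Services balance = 1020.5 - 1866.0 = -845.5
Trade balance (goods + services) = -879.3 + (-845.5) = -1724.8
Net primary income = 601.0 - 914.6 = -313.6
Net secondary income = 488.2 - 81.7 = 406.5
Current account = -1724.8 + (-313.6) + 406.5 = -1631.9
Financial account = -(-1631.9 + 166.0 + 113.1) = 1352.8

1352.8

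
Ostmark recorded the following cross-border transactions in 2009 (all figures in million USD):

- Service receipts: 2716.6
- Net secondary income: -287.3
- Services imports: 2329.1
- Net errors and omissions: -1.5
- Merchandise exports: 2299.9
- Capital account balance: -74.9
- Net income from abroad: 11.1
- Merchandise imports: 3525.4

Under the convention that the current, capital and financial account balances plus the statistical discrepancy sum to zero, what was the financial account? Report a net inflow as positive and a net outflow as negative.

Goods balance = 2299.9 - 3525.4 = -1225.5
Services balance = 2716.6 - 2329.1 = 387.5
Trade balance (goods + services) = -1225.5 + 387.5 = -838.0
Net primary income = 11.1
Net secondary income = -287.3
Current account = -838.0 + 11.1 + (-287.3) = -1114.2
Financial account = -(-1114.2 + (-74.9) + (-1.5)) = 1190.6

1190.6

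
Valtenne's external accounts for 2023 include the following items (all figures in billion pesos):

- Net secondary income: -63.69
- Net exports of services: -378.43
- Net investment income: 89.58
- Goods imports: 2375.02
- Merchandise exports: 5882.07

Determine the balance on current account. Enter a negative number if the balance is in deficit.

3154.51

Goods balance = 5882.07 - 2375.02 = 3507.05
Services balance = -378.43
Trade balance (goods + services) = 3507.05 + (-378.43) = 3128.62
Net primary income = 89.58
Net secondary income = -63.69
Current account = 3128.62 + 89.58 + (-63.69) = 3154.51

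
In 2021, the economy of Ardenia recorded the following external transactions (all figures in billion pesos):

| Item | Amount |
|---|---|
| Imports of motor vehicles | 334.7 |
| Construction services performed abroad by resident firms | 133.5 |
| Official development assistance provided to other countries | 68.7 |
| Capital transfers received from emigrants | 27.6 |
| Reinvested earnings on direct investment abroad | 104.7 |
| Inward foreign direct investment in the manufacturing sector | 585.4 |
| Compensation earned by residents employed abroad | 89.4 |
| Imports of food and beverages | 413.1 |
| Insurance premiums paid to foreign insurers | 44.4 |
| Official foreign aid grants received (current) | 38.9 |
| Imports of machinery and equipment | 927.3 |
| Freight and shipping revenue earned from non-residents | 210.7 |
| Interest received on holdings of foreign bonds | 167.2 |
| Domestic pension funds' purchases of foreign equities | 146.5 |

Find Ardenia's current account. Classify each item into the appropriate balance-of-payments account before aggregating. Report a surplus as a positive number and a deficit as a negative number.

Goods: -927.3 - 413.1 - 334.7 = -1675.1
Services: 133.5 + 210.7 - 44.4 = 299.8
Primary income: 167.2 + 104.7 + 89.4 = 361.3
Secondary income: -68.7 + 38.9 = -29.8
Current account = (-1675.1) + 299.8 + 361.3 + (-29.8) = -1043.8
(Excluded from the current account — capital account: capital transfers received from emigrants 27.6; financial account: inward foreign direct investment in the manufacturing sector 585.4, domestic pension funds' purchases of foreign equities 146.5.)

-1043.8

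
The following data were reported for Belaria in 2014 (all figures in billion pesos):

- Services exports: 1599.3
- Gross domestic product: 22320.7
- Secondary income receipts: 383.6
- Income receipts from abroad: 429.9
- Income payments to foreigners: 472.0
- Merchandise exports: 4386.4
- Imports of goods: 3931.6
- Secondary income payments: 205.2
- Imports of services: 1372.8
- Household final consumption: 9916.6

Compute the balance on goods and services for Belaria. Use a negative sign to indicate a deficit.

681.3

Goods balance = 4386.4 - 3931.6 = 454.8
Services balance = 1599.3 - 1372.8 = 226.5
Trade balance (goods + services) = 454.8 + 226.5 = 681.3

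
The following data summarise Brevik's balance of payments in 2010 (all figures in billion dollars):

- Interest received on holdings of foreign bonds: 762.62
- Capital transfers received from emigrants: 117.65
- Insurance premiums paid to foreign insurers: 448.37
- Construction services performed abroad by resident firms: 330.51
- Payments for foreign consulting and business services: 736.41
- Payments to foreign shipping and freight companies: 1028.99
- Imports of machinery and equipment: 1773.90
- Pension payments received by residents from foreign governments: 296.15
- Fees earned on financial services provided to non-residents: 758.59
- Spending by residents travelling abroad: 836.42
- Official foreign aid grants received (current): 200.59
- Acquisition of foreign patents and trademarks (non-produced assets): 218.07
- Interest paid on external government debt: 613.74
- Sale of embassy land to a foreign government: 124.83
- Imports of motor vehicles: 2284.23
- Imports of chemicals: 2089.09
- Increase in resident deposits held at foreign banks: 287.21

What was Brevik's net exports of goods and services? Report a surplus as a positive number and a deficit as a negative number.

Goods: -2089.09 - 2284.23 - 1773.90 = -6147.22
Services: -1028.99 - 448.37 - 736.41 + 758.59 - 836.42 + 330.51 = -1961.09
Trade balance = -6147.22 + (-1961.09) = -8108.31
(Excluded from the trade balance — primary income: interest received on holdings of foreign bonds 762.62, interest paid on external government debt 613.74; capital account: capital transfers received from emigrants 117.65, acquisition of foreign patents and trademarks (non-produced assets) 218.07, sale of embassy land to a foreign government 124.83; secondary income: pension payments received by residents from foreign governments 296.15, official foreign aid grants received (current) 200.59; financial account: increase in resident deposits held at foreign banks 287.21.)

-8108.31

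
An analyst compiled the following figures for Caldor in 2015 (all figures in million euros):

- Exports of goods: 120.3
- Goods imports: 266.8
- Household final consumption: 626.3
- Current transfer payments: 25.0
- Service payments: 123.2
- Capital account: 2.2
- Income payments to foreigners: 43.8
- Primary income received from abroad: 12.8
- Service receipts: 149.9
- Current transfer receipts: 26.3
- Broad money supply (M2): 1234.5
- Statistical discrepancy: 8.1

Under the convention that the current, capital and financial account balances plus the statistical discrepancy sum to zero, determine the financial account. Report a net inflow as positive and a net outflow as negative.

139.2

Goods balance = 120.3 - 266.8 = -146.5
Services balance = 149.9 - 123.2 = 26.7
Trade balance (goods + services) = -146.5 + 26.7 = -119.8
Net primary income = 12.8 - 43.8 = -31.0
Net secondary income = 26.3 - 25.0 = 1.3
Current account = -119.8 + (-31.0) + 1.3 = -149.5
Financial account = -(-149.5 + 2.2 + 8.1) = 139.2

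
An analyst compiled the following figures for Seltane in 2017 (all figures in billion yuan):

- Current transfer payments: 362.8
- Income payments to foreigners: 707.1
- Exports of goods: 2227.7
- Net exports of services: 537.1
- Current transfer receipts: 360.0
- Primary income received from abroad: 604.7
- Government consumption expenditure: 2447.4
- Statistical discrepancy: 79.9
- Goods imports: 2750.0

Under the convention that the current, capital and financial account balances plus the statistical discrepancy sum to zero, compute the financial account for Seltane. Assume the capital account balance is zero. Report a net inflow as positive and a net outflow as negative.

10.5

Goods balance = 2227.7 - 2750.0 = -522.3
Services balance = 537.1
Trade balance (goods + services) = -522.3 + 537.1 = 14.8
Net primary income = 604.7 - 707.1 = -102.4
Net secondary income = 360.0 - 362.8 = -2.8
Current account = 14.8 + (-102.4) + (-2.8) = -90.4
Financial account = -(-90.4 + 79.9) = 10.5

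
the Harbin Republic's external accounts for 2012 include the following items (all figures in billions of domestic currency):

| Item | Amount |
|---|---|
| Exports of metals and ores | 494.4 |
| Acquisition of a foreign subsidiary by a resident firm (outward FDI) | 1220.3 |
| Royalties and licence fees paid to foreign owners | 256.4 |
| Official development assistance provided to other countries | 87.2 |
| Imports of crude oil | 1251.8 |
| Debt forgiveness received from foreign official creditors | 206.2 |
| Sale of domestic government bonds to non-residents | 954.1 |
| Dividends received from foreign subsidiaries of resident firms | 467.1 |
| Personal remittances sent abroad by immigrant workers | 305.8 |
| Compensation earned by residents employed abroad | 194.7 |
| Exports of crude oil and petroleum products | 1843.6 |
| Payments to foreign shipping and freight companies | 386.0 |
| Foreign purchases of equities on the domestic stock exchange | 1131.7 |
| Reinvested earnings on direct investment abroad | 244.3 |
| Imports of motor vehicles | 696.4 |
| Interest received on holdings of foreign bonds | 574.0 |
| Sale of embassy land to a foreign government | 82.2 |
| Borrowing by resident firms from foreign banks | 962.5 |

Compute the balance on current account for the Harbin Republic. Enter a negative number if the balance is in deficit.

Goods: 1843.6 - 1251.8 + 494.4 - 696.4 = 389.8
Services: -256.4 - 386.0 = -642.4
Primary income: 244.3 + 467.1 + 194.7 + 574.0 = 1480.1
Secondary income: -87.2 - 305.8 = -393.0
Current account = 389.8 + (-642.4) + 1480.1 + (-393.0) = 834.5
(Excluded from the current account — financial account: acquisition of a foreign subsidiary by a resident firm (outward FDI) 1220.3, sale of domestic government bonds to non-residents 954.1, foreign purchases of equities on the domestic stock exchange 1131.7, borrowing by resident firms from foreign banks 962.5; capital account: debt forgiveness received from foreign official creditors 206.2, sale of embassy land to a foreign government 82.2.)

834.5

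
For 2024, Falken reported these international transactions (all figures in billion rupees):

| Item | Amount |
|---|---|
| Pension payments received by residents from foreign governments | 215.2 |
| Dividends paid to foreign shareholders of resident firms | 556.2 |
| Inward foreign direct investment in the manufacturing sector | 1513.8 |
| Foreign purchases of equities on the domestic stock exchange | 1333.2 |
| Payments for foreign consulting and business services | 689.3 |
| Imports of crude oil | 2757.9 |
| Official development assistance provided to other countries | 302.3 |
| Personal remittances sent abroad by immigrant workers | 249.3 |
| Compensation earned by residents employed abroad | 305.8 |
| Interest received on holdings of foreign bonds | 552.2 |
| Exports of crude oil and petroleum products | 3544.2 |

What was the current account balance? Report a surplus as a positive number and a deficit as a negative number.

62.4

Goods: 3544.2 - 2757.9 = 786.3
Services: -689.3
Primary income: 305.8 + 552.2 - 556.2 = 301.8
Secondary income: -249.3 - 302.3 + 215.2 = -336.4
Current account = 786.3 + (-689.3) + 301.8 + (-336.4) = 62.4
(Excluded from the current account — financial account: inward foreign direct investment in the manufacturing sector 1513.8, foreign purchases of equities on the domestic stock exchange 1333.2.)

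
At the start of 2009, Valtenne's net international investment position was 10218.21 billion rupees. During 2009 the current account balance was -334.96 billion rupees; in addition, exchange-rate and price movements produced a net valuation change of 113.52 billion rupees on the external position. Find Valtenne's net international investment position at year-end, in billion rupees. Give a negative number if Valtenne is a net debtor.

Change in NIIP = current account + net valuation change = -334.96 + 113.52 = -221.44
End-of-year NIIP = 10218.21 + (-221.44) = 9996.77

9996.77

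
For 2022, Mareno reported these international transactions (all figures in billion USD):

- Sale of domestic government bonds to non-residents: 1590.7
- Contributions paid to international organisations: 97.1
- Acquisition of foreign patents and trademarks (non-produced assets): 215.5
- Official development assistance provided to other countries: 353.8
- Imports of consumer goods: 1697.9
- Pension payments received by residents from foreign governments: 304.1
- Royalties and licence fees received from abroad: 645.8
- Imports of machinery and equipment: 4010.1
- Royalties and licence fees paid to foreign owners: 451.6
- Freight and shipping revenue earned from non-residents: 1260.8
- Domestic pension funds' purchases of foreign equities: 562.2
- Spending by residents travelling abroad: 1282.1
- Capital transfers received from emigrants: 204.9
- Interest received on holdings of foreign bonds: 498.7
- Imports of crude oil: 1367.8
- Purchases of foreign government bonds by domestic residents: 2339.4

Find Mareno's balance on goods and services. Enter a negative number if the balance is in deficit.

Goods: -1697.9 - 1367.8 - 4010.1 = -7075.8
Services: 1260.8 - 451.6 + 645.8 - 1282.1 = 172.9
Trade balance = -7075.8 + 172.9 = -6902.9
(Excluded from the trade balance — financial account: sale of domestic government bonds to non-residents 1590.7, domestic pension funds' purchases of foreign equities 562.2, purchases of foreign government bonds by domestic residents 2339.4; secondary income: contributions paid to international organisations 97.1, official development assistance provided to other countries 353.8, pension payments received by residents from foreign governments 304.1; capital account: acquisition of foreign patents and trademarks (non-produced assets) 215.5, capital transfers received from emigrants 204.9; primary income: interest received on holdings of foreign bonds 498.7.)

-6902.9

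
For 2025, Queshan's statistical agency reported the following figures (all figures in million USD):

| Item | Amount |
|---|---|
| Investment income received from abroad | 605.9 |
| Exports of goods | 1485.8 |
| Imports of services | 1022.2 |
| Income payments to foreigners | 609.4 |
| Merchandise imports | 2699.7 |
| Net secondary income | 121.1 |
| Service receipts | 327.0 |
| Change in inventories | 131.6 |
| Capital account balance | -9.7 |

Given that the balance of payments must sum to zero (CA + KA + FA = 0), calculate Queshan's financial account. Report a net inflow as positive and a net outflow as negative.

Goods balance = 1485.8 - 2699.7 = -1213.9
Services balance = 327.0 - 1022.2 = -695.2
Trade balance (goods + services) = -1213.9 + (-695.2) = -1909.1
Net primary income = 605.9 - 609.4 = -3.5
Net secondary income = 121.1
Current account = -1909.1 + (-3.5) + 121.1 = -1791.5
Financial account = -(-1791.5 + (-9.7)) = 1801.2

1801.2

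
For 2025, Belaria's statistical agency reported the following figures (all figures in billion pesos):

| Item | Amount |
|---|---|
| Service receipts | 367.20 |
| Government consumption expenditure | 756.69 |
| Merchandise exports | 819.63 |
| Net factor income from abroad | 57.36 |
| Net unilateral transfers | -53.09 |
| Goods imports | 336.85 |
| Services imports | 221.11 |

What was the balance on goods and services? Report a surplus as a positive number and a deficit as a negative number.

628.87

Goods balance = 819.63 - 336.85 = 482.78
Services balance = 367.20 - 221.11 = 146.09
Trade balance (goods + services) = 482.78 + 146.09 = 628.87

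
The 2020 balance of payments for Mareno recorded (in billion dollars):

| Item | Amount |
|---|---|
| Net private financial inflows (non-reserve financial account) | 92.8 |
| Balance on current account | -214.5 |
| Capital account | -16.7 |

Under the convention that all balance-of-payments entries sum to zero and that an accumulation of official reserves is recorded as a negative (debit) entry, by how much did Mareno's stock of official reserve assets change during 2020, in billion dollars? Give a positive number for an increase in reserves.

-138.4

Official reserve transactions balance = -((-214.5) + (-16.7) + 92.8) = 138.4
An accumulation of reserves is recorded as a debit (negative entry), so the change in the stock of reserves is the negative of that balance.
Change in official reserves = -(138.4) = -138.4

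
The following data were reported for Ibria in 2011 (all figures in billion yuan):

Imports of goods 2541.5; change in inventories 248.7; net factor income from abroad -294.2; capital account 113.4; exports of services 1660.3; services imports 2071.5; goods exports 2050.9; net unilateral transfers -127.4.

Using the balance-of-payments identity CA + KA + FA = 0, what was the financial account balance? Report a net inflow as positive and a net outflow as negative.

1210.0

Goods balance = 2050.9 - 2541.5 = -490.6
Services balance = 1660.3 - 2071.5 = -411.2
Trade balance (goods + services) = -490.6 + (-411.2) = -901.8
Net primary income = -294.2
Net secondary income = -127.4
Current account = -901.8 + (-294.2) + (-127.4) = -1323.4
Financial account = -(-1323.4 + 113.4) = 1210.0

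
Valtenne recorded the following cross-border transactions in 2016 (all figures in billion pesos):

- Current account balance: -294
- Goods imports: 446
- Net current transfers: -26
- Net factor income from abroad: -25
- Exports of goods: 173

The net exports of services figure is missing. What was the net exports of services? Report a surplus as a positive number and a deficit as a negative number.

30

Current account = goods balance + services balance + net primary income + net secondary income
Sum of the known components = -324
Net exports of services = CA - (known components) = -294 - (-324) = 30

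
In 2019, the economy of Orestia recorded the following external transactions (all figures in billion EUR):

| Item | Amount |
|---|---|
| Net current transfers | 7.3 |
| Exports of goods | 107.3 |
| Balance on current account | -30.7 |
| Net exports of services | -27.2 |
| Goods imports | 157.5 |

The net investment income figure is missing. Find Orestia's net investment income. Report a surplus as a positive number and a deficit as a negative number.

Current account = goods balance + services balance + net primary income + net secondary income
Sum of the known components = -70.1
Net investment income = CA - (known components) = -30.7 - (-70.1) = 39.4

39.4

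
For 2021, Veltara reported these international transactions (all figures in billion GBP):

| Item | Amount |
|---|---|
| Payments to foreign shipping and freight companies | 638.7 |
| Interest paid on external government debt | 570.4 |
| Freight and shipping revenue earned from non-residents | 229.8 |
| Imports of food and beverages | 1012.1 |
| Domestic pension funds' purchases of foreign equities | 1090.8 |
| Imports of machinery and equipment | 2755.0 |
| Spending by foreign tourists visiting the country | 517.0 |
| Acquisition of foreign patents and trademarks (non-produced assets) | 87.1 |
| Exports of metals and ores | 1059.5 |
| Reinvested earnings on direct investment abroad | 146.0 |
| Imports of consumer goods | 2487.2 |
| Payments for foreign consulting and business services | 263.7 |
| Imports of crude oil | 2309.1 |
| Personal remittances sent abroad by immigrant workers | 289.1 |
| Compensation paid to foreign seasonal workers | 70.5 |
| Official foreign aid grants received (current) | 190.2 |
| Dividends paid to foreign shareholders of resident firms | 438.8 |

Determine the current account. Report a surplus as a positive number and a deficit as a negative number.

-8692.1

Goods: -2309.1 - 2487.2 + 1059.5 - 2755.0 - 1012.1 = -7503.9
Services: 229.8 - 638.7 + 517.0 - 263.7 = -155.6
Primary income: -70.5 - 570.4 + 146.0 - 438.8 = -933.7
Secondary income: -289.1 + 190.2 = -98.9
Current account = (-7503.9) + (-155.6) + (-933.7) + (-98.9) = -8692.1
(Excluded from the current account — financial account: domestic pension funds' purchases of foreign equities 1090.8; capital account: acquisition of foreign patents and trademarks (non-produced assets) 87.1.)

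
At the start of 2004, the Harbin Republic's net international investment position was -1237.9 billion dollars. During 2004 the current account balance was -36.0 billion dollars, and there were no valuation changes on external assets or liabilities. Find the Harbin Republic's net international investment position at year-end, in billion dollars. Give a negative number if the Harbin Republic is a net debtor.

-1273.9

With no valuation effects, change in NIIP = current account = -36.0
End-of-year NIIP = -1237.9 + (-36.0) = -1273.9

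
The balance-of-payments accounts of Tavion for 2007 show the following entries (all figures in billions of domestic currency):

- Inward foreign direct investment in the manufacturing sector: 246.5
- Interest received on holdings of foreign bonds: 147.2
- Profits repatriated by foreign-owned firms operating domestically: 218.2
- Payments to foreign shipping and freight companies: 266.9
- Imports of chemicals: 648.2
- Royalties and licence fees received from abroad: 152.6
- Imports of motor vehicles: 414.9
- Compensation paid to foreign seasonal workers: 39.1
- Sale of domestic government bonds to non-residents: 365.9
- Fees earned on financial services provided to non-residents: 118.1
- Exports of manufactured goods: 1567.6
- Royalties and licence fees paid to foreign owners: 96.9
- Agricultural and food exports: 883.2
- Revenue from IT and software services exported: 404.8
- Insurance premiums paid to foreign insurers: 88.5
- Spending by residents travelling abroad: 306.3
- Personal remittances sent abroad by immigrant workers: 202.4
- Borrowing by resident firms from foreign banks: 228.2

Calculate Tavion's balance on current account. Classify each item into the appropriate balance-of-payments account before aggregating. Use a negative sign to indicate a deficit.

992.1

Goods: 1567.6 + 883.2 - 648.2 - 414.9 = 1387.7
Services: 118.1 - 88.5 + 404.8 - 306.3 + 152.6 - 266.9 - 96.9 = -83.1
Primary income: 147.2 - 39.1 - 218.2 = -110.1
Secondary income: -202.4
Current account = 1387.7 + (-83.1) + (-110.1) + (-202.4) = 992.1
(Excluded from the current account — financial account: inward foreign direct investment in the manufacturing sector 246.5, sale of domestic government bonds to non-residents 365.9, borrowing by resident firms from foreign banks 228.2.)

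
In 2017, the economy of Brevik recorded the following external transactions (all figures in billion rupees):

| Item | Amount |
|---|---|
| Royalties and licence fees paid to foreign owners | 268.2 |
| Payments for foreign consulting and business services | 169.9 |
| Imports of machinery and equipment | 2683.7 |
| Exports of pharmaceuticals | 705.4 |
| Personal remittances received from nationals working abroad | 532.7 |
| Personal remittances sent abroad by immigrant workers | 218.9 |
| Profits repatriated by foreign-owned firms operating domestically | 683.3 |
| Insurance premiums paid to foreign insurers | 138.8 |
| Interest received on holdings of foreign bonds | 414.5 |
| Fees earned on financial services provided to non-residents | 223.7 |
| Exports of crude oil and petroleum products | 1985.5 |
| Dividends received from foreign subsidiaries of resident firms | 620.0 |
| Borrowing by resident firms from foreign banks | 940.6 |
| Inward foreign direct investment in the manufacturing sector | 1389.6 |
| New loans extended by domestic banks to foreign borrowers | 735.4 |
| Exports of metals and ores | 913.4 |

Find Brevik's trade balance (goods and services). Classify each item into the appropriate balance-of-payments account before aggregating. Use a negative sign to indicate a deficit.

567.4

Goods: 913.4 + 1985.5 - 2683.7 + 705.4 = 920.6
Services: 223.7 - 138.8 - 268.2 - 169.9 = -353.2
Trade balance = 920.6 + (-353.2) = 567.4
(Excluded from the trade balance — secondary income: personal remittances received from nationals working abroad 532.7, personal remittances sent abroad by immigrant workers 218.9; primary income: profits repatriated by foreign-owned firms operating domestically 683.3, interest received on holdings of foreign bonds 414.5, dividends received from foreign subsidiaries of resident firms 620.0; financial account: borrowing by resident firms from foreign banks 940.6, inward foreign direct investment in the manufacturing sector 1389.6, new loans extended by domestic banks to foreign borrowers 735.4.)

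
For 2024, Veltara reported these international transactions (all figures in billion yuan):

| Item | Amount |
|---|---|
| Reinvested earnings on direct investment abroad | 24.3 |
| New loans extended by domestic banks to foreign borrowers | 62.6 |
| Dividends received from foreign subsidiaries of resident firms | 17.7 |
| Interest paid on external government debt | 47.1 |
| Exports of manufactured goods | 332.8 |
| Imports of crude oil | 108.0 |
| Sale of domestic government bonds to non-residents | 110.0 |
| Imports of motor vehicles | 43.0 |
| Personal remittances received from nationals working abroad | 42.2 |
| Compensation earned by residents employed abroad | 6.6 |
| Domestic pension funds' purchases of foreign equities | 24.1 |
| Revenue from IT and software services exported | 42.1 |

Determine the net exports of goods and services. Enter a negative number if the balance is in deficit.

223.9

Goods: -108.0 - 43.0 + 332.8 = 181.8
Services: 42.1
Trade balance = 181.8 + 42.1 = 223.9
(Excluded from the trade balance — primary income: reinvested earnings on direct investment abroad 24.3, dividends received from foreign subsidiaries of resident firms 17.7, interest paid on external government debt 47.1, compensation earned by residents employed abroad 6.6; financial account: new loans extended by domestic banks to foreign borrowers 62.6, sale of domestic government bonds to non-residents 110.0, domestic pension funds' purchases of foreign equities 24.1; secondary income: personal remittances received from nationals working abroad 42.2.)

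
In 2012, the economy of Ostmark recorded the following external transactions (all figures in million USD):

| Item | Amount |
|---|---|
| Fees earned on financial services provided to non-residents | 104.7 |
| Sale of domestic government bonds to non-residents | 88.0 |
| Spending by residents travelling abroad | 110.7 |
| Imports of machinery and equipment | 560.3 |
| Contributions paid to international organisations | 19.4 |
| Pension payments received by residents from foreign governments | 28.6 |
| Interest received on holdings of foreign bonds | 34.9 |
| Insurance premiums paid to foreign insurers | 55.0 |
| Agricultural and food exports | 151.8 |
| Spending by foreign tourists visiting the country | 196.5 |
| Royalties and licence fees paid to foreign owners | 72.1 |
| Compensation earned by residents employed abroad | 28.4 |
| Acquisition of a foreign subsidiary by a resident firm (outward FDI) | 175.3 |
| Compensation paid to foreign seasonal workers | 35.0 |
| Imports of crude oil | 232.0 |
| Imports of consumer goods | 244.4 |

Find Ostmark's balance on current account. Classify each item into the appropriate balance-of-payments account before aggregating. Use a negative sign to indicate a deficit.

-784.0

Goods: -244.4 - 560.3 + 151.8 - 232.0 = -884.9
Services: -110.7 - 72.1 + 104.7 - 55.0 + 196.5 = 63.4
Primary income: -35.0 + 28.4 + 34.9 = 28.3
Secondary income: -19.4 + 28.6 = 9.2
Current account = (-884.9) + 63.4 + 28.3 + 9.2 = -784.0
(Excluded from the current account — financial account: sale of domestic government bonds to non-residents 88.0, acquisition of a foreign subsidiary by a resident firm (outward FDI) 175.3.)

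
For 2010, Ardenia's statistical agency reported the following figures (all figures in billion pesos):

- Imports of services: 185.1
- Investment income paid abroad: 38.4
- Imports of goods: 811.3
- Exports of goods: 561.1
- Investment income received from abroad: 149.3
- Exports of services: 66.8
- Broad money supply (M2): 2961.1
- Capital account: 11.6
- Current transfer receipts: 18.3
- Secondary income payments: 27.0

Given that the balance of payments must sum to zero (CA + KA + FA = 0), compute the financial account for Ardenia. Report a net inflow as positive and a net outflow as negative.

254.7

Goods balance = 561.1 - 811.3 = -250.2
Services balance = 66.8 - 185.1 = -118.3
Trade balance (goods + services) = -250.2 + (-118.3) = -368.5
Net primary income = 149.3 - 38.4 = 110.9
Net secondary income = 18.3 - 27.0 = -8.7
Current account = -368.5 + 110.9 + (-8.7) = -266.3
Financial account = -(-266.3 + 11.6) = 254.7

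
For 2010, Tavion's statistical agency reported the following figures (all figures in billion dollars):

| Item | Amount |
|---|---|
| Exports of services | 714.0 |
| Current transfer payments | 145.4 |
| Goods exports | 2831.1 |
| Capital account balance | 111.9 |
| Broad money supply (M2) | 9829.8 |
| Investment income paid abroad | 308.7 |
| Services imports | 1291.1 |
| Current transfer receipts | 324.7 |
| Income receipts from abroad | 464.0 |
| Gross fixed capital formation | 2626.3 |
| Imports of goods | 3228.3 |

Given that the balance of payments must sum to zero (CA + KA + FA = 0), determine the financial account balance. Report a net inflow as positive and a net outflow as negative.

Goods balance = 2831.1 - 3228.3 = -397.2
Services balance = 714.0 - 1291.1 = -577.1
Trade balance (goods + services) = -397.2 + (-577.1) = -974.3
Net primary income = 464.0 - 308.7 = 155.3
Net secondary income = 324.7 - 145.4 = 179.3
Current account = -974.3 + 155.3 + 179.3 = -639.7
Financial account = -(-639.7 + 111.9) = 527.8

527.8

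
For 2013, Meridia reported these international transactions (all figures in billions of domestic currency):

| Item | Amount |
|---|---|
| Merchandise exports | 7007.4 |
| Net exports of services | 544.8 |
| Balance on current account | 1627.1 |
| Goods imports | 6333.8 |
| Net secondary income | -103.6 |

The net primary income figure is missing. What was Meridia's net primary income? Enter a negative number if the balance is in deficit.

512.3

Current account = goods balance + services balance + net primary income + net secondary income
Sum of the known components = 1114.8
Net primary income = CA - (known components) = 1627.1 - 1114.8 = 512.3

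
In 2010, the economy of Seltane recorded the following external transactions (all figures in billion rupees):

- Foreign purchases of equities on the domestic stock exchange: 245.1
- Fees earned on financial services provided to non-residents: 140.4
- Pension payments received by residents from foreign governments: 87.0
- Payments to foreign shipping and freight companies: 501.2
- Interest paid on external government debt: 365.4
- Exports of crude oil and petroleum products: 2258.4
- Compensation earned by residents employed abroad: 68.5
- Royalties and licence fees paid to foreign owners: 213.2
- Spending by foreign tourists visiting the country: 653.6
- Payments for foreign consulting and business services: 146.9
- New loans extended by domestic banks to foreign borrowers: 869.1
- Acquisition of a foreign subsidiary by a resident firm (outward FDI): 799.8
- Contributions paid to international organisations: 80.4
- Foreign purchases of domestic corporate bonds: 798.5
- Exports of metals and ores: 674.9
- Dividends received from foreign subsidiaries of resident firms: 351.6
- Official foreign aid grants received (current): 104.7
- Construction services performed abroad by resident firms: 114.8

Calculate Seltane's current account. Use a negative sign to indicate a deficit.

Goods: 2258.4 + 674.9 = 2933.3
Services: 140.4 + 114.8 - 501.2 - 213.2 - 146.9 + 653.6 = 47.5
Primary income: 351.6 - 365.4 + 68.5 = 54.7
Secondary income: 104.7 + 87.0 - 80.4 = 111.3
Current account = 2933.3 + 47.5 + 54.7 + 111.3 = 3146.8
(Excluded from the current account — financial account: foreign purchases of equities on the domestic stock exchange 245.1, new loans extended by domestic banks to foreign borrowers 869.1, acquisition of a foreign subsidiary by a resident firm (outward FDI) 799.8, foreign purchases of domestic corporate bonds 798.5.)

3146.8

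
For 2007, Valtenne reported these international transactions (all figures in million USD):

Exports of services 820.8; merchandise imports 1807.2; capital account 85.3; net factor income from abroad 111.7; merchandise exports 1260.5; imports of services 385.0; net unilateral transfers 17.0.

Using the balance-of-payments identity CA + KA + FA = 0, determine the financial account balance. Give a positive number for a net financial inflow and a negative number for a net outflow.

Goods balance = 1260.5 - 1807.2 = -546.7
Services balance = 820.8 - 385.0 = 435.8
Trade balance (goods + services) = -546.7 + 435.8 = -110.9
Net primary income = 111.7
Net secondary income = 17.0
Current account = -110.9 + 111.7 + 17.0 = 17.8
Financial account = -(17.8 + 85.3) = -103.1

-103.1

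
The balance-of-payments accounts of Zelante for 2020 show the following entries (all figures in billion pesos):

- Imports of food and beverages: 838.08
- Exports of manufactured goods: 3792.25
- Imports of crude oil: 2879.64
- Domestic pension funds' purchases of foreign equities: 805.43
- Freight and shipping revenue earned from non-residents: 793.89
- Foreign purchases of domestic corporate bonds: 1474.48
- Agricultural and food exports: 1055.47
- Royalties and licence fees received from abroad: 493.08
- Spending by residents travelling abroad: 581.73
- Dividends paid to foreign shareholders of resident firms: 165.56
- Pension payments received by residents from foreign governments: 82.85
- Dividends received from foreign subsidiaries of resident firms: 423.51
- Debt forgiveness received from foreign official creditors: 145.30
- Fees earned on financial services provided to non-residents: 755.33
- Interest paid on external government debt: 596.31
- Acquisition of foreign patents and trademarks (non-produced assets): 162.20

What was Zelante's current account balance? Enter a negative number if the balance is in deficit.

2335.06

Goods: 1055.47 - 2879.64 + 3792.25 - 838.08 = 1130.00
Services: 493.08 + 755.33 - 581.73 + 793.89 = 1460.57
Primary income: 423.51 - 165.56 - 596.31 = -338.36
Secondary income: 82.85
Current account = 1130.00 + 1460.57 + (-338.36) + 82.85 = 2335.06
(Excluded from the current account — financial account: domestic pension funds' purchases of foreign equities 805.43, foreign purchases of domestic corporate bonds 1474.48; capital account: debt forgiveness received from foreign official creditors 145.30, acquisition of foreign patents and trademarks (non-produced assets) 162.20.)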